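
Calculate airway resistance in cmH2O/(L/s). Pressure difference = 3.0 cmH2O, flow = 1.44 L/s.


R = dP / flow
R = 3.0 / 1.44
R = 2.083 cmH2O/(L/s)


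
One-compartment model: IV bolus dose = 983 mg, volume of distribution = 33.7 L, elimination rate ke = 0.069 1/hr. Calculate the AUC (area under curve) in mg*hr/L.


C0 = Dose/Vd = 983/33.7 = 29.1691 mg/L
AUC = C0/ke = 29.1691/0.069
AUC = 422.7 mg*hr/L


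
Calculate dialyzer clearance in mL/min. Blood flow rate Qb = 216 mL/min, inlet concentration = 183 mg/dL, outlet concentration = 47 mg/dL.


K = Qb * (Cb_in - Cb_out) / Cb_in
K = 216 * (183 - 47) / 183
K = 160.5 mL/min


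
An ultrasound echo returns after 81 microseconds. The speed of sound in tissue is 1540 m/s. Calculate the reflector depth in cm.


depth = c * t / 2
t = 81 us = 8.1000e-05 s
depth = 1540 * 8.1000e-05 / 2
depth = 0.06237 m = 6.237 cm


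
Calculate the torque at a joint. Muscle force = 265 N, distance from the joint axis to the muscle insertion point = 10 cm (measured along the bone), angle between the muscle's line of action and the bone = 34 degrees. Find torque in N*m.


Torque = F * d * sin(theta)   (moment arm = d*sin(theta))
d = 10 cm = 0.1 m
Torque = 265 * 0.1 * sin(34)
Torque = 14.82 N*m


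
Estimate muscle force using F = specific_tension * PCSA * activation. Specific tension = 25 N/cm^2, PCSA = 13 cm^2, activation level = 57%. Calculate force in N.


F = sigma * PCSA * activation
F = 25 * 13 * 0.57
F = 185.2 N


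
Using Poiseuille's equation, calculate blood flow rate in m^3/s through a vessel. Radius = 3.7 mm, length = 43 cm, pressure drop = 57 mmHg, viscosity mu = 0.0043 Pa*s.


Q = pi*r^4*dP / (8*mu*L)
r = 0.0037 m, L = 0.43 m
dP = 57 mmHg = 7599.354 Pa
Q = 3.0249e-04 m^3/s


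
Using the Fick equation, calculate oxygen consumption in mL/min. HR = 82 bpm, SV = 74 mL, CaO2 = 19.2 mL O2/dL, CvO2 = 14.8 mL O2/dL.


CO = HR*SV = 82*74/1000 = 6.068 L/min
a-v O2 diff = 19.2 - 14.8 = 4.4 mL/dL
VO2 = CO * (CaO2-CvO2) * 10 dL/L
VO2 = 6.068 * 4.4 * 10
VO2 = 267 mL/min


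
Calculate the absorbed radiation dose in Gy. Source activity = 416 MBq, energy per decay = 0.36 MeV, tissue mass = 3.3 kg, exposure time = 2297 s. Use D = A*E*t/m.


A = 416 MBq = 4.1600e+08 Bq
E = 0.36 MeV = 5.7672e-14 J
D = A*E*t/m = 4.1600e+08*5.7672e-14*2297/3.3
D = 0.0167 Gy


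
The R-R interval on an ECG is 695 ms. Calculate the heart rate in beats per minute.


HR = 60 / RR_interval(s)
RR = 695 ms = 0.695 s
HR = 60 / 0.695 = 86.33 bpm


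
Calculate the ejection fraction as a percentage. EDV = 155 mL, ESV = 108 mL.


SV = EDV - ESV = 155 - 108 = 47 mL
EF = SV/EDV * 100 = 47/155 * 100
EF = 30.32%


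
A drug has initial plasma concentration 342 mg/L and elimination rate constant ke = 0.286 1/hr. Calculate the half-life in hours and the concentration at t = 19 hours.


t_half = ln(2) / ke = 0.693147 / 0.286 = 2.424 hr
C(t) = C0 * exp(-ke*t) = 342 * exp(-0.286*19)
C(19) = 1.493 mg/L


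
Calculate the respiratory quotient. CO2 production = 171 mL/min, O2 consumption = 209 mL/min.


RQ = VCO2 / VO2
RQ = 171 / 209
RQ = 0.8182


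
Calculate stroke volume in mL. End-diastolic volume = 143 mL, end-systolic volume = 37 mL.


SV = EDV - ESV
SV = 143 - 37
SV = 106 mL


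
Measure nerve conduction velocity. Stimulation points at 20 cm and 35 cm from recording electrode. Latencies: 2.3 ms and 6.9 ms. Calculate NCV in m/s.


Distance = (35 - 20) / 100 = 0.15 m
dt = (6.9 - 2.3) / 1000 = 0.0046 s
NCV = dist / dt = 32.61 m/s


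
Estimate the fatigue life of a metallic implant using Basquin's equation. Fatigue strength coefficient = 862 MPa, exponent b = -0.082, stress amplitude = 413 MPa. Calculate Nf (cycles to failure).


sigma_a = sigma_f' * (2Nf)^b
2Nf = (sigma_a/sigma_f')^(1/b)
2Nf = (413/862)^(1/-0.082)
2Nf = 7889.3132
Nf = 3945


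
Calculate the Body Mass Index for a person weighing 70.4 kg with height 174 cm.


BMI = weight / height^2
height = 174 cm = 1.74 m
BMI = 70.4 / 1.74^2
BMI = 23.25 kg/m^2


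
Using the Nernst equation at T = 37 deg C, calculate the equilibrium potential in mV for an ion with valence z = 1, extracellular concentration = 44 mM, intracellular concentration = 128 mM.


E = (RT/(zF)) * ln(C_out/C_in)
T = 37 + 273.15 = 310.15 K
E = (8.314 * 310.15 / (1 * 96485)) * ln(44/128)
E = -28.54 mV


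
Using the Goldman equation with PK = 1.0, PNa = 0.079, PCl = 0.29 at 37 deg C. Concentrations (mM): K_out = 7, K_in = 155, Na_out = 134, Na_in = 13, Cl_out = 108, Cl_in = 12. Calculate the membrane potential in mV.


Vm = (RT/F)*ln((PK*Ko + PNa*Nao + PCl*Cli)/(PK*Ki + PNa*Nai + PCl*Clo))
Numer = 21.066, Denom = 187.347
Vm = -58.4 mV


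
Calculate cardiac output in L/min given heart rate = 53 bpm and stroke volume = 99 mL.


CO = HR * SV
CO = 53 * 99 / 1000
CO = 5.247 L/min


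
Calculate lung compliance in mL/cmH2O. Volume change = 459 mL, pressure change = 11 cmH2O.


C = dV / dP
C = 459 / 11
C = 41.73 mL/cmH2O


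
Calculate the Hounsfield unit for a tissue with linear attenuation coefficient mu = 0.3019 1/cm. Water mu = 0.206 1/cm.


HU = ((mu_tissue - mu_water) / mu_water) * 1000
HU = ((0.3019 - 0.206) / 0.206) * 1000
HU = 465.5


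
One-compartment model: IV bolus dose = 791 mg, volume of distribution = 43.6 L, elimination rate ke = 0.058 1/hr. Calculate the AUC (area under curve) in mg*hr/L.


C0 = Dose/Vd = 791/43.6 = 18.1422 mg/L
AUC = C0/ke = 18.1422/0.058
AUC = 312.8 mg*hr/L


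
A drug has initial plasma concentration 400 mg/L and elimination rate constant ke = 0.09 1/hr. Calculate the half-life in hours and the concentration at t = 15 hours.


t_half = ln(2) / ke = 0.693147 / 0.09 = 7.702 hr
C(t) = C0 * exp(-ke*t) = 400 * exp(-0.09*15)
C(15) = 103.7 mg/L


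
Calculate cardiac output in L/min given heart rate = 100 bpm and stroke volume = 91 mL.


CO = HR * SV
CO = 100 * 91 / 1000
CO = 9.1 L/min


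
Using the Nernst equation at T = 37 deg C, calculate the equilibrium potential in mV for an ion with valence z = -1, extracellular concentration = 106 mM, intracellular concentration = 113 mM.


E = (RT/(zF)) * ln(C_out/C_in)
T = 37 + 273.15 = 310.15 K
E = (8.314 * 310.15 / (-1 * 96485)) * ln(106/113)
E = 1.709 mV


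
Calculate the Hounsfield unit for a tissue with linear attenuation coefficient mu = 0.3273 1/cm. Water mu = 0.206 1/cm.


HU = ((mu_tissue - mu_water) / mu_water) * 1000
HU = ((0.3273 - 0.206) / 0.206) * 1000
HU = 588.8


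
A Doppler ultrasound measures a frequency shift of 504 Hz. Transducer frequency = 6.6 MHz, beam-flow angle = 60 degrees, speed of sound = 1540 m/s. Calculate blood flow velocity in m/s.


v = fd * c / (2 * f0 * cos(theta))
v = 504 * 1540 / (2 * 6.6000e+06 * cos(60))
v = 0.1176 m/s


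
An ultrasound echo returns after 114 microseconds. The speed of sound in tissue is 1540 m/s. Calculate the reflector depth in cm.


depth = c * t / 2
t = 114 us = 1.1400e-04 s
depth = 1540 * 1.1400e-04 / 2
depth = 0.08778 m = 8.778 cm


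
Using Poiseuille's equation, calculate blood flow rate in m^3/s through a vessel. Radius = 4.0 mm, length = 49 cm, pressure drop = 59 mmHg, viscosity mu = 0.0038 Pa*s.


Q = pi*r^4*dP / (8*mu*L)
r = 0.004 m, L = 0.49 m
dP = 59 mmHg = 7865.998 Pa
Q = 4.2469e-04 m^3/s


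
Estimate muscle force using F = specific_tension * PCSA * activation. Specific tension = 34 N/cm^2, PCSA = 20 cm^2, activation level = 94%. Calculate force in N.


F = sigma * PCSA * activation
F = 34 * 20 * 0.94
F = 639.2 N


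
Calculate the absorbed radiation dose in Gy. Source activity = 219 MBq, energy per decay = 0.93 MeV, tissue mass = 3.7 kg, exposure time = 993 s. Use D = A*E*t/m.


A = 219 MBq = 2.1900e+08 Bq
E = 0.93 MeV = 1.48986e-13 J
D = A*E*t/m = 2.1900e+08*1.48986e-13*993/3.7
D = 0.008757 Gy


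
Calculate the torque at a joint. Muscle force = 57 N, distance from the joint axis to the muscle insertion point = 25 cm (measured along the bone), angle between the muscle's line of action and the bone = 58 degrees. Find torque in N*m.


Torque = F * d * sin(theta)   (moment arm = d*sin(theta))
d = 25 cm = 0.25 m
Torque = 57 * 0.25 * sin(58)
Torque = 12.08 N*m


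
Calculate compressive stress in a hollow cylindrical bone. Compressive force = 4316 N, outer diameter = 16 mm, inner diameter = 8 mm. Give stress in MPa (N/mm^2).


A = pi*(r_o^2 - r_i^2)
r_o = 8 mm, r_i = 4 mm
A = 150.796 mm^2
sigma = F/A = 4316 / 150.796
sigma = 28.62 MPa


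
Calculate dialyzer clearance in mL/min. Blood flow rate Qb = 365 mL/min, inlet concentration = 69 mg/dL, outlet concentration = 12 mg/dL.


K = Qb * (Cb_in - Cb_out) / Cb_in
K = 365 * (69 - 12) / 69
K = 301.5 mL/min


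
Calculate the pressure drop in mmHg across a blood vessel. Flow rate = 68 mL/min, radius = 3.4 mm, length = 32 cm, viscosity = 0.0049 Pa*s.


dP = 8*mu*L*Q / (pi*r^4)
Q = 68 mL/min = 1.13333e-06 m^3/s
dP = 33.8631 Pa = 33.8631 / 133.322 mmHg = 0.254 mmHg


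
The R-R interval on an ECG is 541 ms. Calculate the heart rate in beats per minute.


HR = 60 / RR_interval(s)
RR = 541 ms = 0.541 s
HR = 60 / 0.541 = 110.9 bpm


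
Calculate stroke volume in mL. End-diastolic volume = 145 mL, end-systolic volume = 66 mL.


SV = EDV - ESV
SV = 145 - 66
SV = 79 mL


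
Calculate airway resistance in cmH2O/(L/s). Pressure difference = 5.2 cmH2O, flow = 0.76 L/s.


R = dP / flow
R = 5.2 / 0.76
R = 6.842 cmH2O/(L/s)


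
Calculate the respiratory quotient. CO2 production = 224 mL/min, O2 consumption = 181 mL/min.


RQ = VCO2 / VO2
RQ = 224 / 181
RQ = 1.238


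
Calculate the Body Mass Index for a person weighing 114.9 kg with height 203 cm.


BMI = weight / height^2
height = 203 cm = 2.03 m
BMI = 114.9 / 2.03^2
BMI = 27.88 kg/m^2


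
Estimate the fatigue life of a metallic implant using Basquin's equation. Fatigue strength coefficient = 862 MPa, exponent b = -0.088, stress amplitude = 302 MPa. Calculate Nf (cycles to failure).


sigma_a = sigma_f' * (2Nf)^b
2Nf = (sigma_a/sigma_f')^(1/b)
2Nf = (302/862)^(1/-0.088)
2Nf = 150016.85
Nf = 7.501e+04


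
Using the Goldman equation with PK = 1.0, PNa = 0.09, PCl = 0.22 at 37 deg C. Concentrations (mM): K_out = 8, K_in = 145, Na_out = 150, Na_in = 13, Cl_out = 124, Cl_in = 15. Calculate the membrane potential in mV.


Vm = (RT/F)*ln((PK*Ko + PNa*Nao + PCl*Cli)/(PK*Ki + PNa*Nai + PCl*Clo))
Numer = 24.8, Denom = 173.45
Vm = -51.98 mV


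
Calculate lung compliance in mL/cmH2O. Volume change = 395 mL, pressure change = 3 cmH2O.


C = dV / dP
C = 395 / 3
C = 131.7 mL/cmH2O


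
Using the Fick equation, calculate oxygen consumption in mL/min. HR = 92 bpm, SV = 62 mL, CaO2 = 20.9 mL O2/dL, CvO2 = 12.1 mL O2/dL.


CO = HR*SV = 92*62/1000 = 5.704 L/min
a-v O2 diff = 20.9 - 12.1 = 8.8 mL/dL
VO2 = CO * (CaO2-CvO2) * 10 dL/L
VO2 = 5.704 * 8.8 * 10
VO2 = 502 mL/min


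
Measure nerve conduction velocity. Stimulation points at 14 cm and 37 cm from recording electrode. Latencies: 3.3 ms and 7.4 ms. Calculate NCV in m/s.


Distance = (37 - 14) / 100 = 0.23 m
dt = (7.4 - 3.3) / 1000 = 0.0041 s
NCV = dist / dt = 56.1 m/s


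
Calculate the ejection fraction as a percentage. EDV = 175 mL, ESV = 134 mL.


SV = EDV - ESV = 175 - 134 = 41 mL
EF = SV/EDV * 100 = 41/175 * 100
EF = 23.43%


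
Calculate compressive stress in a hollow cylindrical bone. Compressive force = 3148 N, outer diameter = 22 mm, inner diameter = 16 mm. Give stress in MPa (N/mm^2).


A = pi*(r_o^2 - r_i^2)
r_o = 11 mm, r_i = 8 mm
A = 179.071 mm^2
sigma = F/A = 3148 / 179.071
sigma = 17.58 MPa


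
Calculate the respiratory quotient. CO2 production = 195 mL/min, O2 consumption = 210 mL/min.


RQ = VCO2 / VO2
RQ = 195 / 210
RQ = 0.9286


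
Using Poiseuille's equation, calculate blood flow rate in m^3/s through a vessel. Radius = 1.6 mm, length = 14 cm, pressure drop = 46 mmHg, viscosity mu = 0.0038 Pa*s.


Q = pi*r^4*dP / (8*mu*L)
r = 0.0016 m, L = 0.14 m
dP = 46 mmHg = 6132.812 Pa
Q = 2.9668e-05 m^3/s


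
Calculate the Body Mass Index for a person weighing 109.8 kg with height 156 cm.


BMI = weight / height^2
height = 156 cm = 1.56 m
BMI = 109.8 / 1.56^2
BMI = 45.12 kg/m^2


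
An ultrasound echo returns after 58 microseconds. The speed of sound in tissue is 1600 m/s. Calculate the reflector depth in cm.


depth = c * t / 2
t = 58 us = 5.8000e-05 s
depth = 1600 * 5.8000e-05 / 2
depth = 0.0464 m = 4.64 cm


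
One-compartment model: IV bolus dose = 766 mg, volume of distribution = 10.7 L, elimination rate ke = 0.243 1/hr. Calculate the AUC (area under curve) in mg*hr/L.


C0 = Dose/Vd = 766/10.7 = 71.5888 mg/L
AUC = C0/ke = 71.5888/0.243
AUC = 294.6 mg*hr/L


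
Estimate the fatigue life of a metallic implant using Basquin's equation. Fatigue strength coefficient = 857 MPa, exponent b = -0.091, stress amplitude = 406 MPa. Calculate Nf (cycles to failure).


sigma_a = sigma_f' * (2Nf)^b
2Nf = (sigma_a/sigma_f')^(1/b)
2Nf = (406/857)^(1/-0.091)
2Nf = 3676.5226
Nf = 1838


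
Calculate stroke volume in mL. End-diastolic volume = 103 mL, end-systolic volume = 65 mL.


SV = EDV - ESV
SV = 103 - 65
SV = 38 mL


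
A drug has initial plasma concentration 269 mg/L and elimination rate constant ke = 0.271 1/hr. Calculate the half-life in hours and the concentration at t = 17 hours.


t_half = ln(2) / ke = 0.693147 / 0.271 = 2.558 hr
C(t) = C0 * exp(-ke*t) = 269 * exp(-0.271*17)
C(17) = 2.685 mg/L


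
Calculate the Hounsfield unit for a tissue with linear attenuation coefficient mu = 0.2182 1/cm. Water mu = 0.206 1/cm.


HU = ((mu_tissue - mu_water) / mu_water) * 1000
HU = ((0.2182 - 0.206) / 0.206) * 1000
HU = 59.22


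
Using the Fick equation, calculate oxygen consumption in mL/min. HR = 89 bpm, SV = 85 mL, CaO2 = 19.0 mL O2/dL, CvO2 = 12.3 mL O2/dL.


CO = HR*SV = 89*85/1000 = 7.565 L/min
a-v O2 diff = 19.0 - 12.3 = 6.7 mL/dL
VO2 = CO * (CaO2-CvO2) * 10 dL/L
VO2 = 7.565 * 6.7 * 10
VO2 = 506.9 mL/min


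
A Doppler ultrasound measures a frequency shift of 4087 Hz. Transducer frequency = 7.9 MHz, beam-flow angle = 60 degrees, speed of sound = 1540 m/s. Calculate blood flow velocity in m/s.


v = fd * c / (2 * f0 * cos(theta))
v = 4087 * 1540 / (2 * 7.9000e+06 * cos(60))
v = 0.7967 m/s


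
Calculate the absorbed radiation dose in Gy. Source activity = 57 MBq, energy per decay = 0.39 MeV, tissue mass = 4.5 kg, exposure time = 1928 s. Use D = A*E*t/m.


A = 57 MBq = 5.7000e+07 Bq
E = 0.39 MeV = 6.2478e-14 J
D = A*E*t/m = 5.7000e+07*6.2478e-14*1928/4.5
D = 0.001526 Gy


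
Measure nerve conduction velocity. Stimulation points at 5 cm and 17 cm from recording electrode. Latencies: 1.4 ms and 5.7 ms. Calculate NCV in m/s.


Distance = (17 - 5) / 100 = 0.12 m
dt = (5.7 - 1.4) / 1000 = 0.0043 s
NCV = dist / dt = 27.91 m/s


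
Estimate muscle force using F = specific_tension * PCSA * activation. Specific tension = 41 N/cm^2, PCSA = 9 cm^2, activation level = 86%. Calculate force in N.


F = sigma * PCSA * activation
F = 41 * 9 * 0.86
F = 317.3 N


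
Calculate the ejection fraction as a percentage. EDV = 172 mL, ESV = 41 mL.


SV = EDV - ESV = 172 - 41 = 131 mL
EF = SV/EDV * 100 = 131/172 * 100
EF = 76.16%


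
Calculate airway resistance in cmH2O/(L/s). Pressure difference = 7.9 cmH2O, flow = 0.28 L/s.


R = dP / flow
R = 7.9 / 0.28
R = 28.21 cmH2O/(L/s)


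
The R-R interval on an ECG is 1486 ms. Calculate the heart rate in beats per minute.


HR = 60 / RR_interval(s)
RR = 1486 ms = 1.486 s
HR = 60 / 1.486 = 40.38 bpm


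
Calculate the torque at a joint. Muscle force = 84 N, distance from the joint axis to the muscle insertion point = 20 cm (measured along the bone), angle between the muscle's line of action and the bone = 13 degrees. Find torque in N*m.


Torque = F * d * sin(theta)   (moment arm = d*sin(theta))
d = 20 cm = 0.2 m
Torque = 84 * 0.2 * sin(13)
Torque = 3.779 N*m


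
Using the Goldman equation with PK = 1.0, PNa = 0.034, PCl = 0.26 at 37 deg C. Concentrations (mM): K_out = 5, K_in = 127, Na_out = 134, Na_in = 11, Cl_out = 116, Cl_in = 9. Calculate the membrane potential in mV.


Vm = (RT/F)*ln((PK*Ko + PNa*Nao + PCl*Cli)/(PK*Ki + PNa*Nai + PCl*Clo))
Numer = 11.896, Denom = 157.534
Vm = -69.04 mV


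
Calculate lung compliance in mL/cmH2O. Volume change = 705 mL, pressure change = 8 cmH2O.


C = dV / dP
C = 705 / 8
C = 88.12 mL/cmH2O


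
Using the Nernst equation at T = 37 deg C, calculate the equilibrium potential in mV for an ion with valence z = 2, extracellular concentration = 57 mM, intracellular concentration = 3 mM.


E = (RT/(zF)) * ln(C_out/C_in)
T = 37 + 273.15 = 310.15 K
E = (8.314 * 310.15 / (2 * 96485)) * ln(57/3)
E = 39.35 mV


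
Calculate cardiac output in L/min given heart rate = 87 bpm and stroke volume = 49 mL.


CO = HR * SV
CO = 87 * 49 / 1000
CO = 4.263 L/min


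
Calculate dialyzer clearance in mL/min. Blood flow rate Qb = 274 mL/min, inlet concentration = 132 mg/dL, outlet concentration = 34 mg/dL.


K = Qb * (Cb_in - Cb_out) / Cb_in
K = 274 * (132 - 34) / 132
K = 203.4 mL/min


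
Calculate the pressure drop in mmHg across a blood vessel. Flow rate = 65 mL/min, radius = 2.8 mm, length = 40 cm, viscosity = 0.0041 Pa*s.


dP = 8*mu*L*Q / (pi*r^4)
Q = 65 mL/min = 1.08333e-06 m^3/s
dP = 73.6059 Pa = 73.6059 / 133.322 mmHg = 0.5521 mmHg


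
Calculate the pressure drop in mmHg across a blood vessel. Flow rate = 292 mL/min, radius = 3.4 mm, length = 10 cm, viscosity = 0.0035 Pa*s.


dP = 8*mu*L*Q / (pi*r^4)
Q = 292 mL/min = 4.86667e-06 m^3/s
dP = 32.4582 Pa = 32.4582 / 133.322 mmHg = 0.2435 mmHg


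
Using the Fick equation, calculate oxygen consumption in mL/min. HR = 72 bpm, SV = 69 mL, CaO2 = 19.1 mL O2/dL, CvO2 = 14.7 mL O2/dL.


CO = HR*SV = 72*69/1000 = 4.968 L/min
a-v O2 diff = 19.1 - 14.7 = 4.4 mL/dL
VO2 = CO * (CaO2-CvO2) * 10 dL/L
VO2 = 4.968 * 4.4 * 10
VO2 = 218.6 mL/min


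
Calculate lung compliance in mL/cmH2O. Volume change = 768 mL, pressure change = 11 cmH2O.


C = dV / dP
C = 768 / 11
C = 69.82 mL/cmH2O


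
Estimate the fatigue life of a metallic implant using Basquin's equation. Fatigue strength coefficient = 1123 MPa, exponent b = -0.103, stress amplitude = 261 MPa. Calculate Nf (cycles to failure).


sigma_a = sigma_f' * (2Nf)^b
2Nf = (sigma_a/sigma_f')^(1/b)
2Nf = (261/1123)^(1/-0.103)
2Nf = 1421700.9
Nf = 7.109e+05


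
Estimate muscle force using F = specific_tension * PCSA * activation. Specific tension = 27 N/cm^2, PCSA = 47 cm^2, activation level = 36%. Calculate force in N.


F = sigma * PCSA * activation
F = 27 * 47 * 0.36
F = 456.8 N


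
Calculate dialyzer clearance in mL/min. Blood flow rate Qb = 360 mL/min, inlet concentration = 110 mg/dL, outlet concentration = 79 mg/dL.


K = Qb * (Cb_in - Cb_out) / Cb_in
K = 360 * (110 - 79) / 110
K = 101.5 mL/min


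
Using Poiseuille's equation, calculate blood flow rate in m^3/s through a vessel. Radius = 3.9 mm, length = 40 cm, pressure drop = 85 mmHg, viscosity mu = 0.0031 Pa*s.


Q = pi*r^4*dP / (8*mu*L)
r = 0.0039 m, L = 0.4 m
dP = 85 mmHg = 11332.37 Pa
Q = 8.3027e-04 m^3/s


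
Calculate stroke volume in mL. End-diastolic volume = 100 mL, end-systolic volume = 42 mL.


SV = EDV - ESV
SV = 100 - 42
SV = 58 mL


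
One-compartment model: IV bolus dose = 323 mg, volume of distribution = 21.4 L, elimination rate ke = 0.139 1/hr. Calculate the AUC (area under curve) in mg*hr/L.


C0 = Dose/Vd = 323/21.4 = 15.0935 mg/L
AUC = C0/ke = 15.0935/0.139
AUC = 108.6 mg*hr/L


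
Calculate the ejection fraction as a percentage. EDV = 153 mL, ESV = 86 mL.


SV = EDV - ESV = 153 - 86 = 67 mL
EF = SV/EDV * 100 = 67/153 * 100
EF = 43.79%


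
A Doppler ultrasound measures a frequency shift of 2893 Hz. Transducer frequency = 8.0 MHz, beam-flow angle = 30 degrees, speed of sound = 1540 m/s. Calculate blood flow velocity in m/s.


v = fd * c / (2 * f0 * cos(theta))
v = 2893 * 1540 / (2 * 8.0000e+06 * cos(30))
v = 0.3215 m/s


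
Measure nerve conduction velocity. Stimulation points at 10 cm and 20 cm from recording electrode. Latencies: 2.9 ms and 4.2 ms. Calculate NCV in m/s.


Distance = (20 - 10) / 100 = 0.1 m
dt = (4.2 - 2.9) / 1000 = 0.0013 s
NCV = dist / dt = 76.92 m/s


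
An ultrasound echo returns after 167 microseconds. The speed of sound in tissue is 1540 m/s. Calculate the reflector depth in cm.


depth = c * t / 2
t = 167 us = 1.6700e-04 s
depth = 1540 * 1.6700e-04 / 2
depth = 0.12859 m = 12.859 cm


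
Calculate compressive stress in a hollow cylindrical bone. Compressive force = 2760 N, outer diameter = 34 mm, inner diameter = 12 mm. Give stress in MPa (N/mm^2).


A = pi*(r_o^2 - r_i^2)
r_o = 17 mm, r_i = 6 mm
A = 794.823 mm^2
sigma = F/A = 2760 / 794.823
sigma = 3.472 MPa


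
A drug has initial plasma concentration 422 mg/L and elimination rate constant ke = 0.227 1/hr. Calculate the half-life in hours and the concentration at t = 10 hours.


t_half = ln(2) / ke = 0.693147 / 0.227 = 3.054 hr
C(t) = C0 * exp(-ke*t) = 422 * exp(-0.227*10)
C(10) = 43.6 mg/L


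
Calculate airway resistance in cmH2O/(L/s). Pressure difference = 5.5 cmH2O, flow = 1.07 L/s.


R = dP / flow
R = 5.5 / 1.07
R = 5.14 cmH2O/(L/s)


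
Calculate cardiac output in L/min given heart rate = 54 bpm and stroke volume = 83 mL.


CO = HR * SV
CO = 54 * 83 / 1000
CO = 4.482 L/min


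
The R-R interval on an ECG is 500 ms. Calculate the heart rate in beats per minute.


HR = 60 / RR_interval(s)
RR = 500 ms = 0.5 s
HR = 60 / 0.5 = 120 bpm


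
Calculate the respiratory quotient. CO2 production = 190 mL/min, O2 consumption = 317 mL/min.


RQ = VCO2 / VO2
RQ = 190 / 317
RQ = 0.5994


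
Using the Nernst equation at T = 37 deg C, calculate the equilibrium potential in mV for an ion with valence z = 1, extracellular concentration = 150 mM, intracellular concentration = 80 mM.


E = (RT/(zF)) * ln(C_out/C_in)
T = 37 + 273.15 = 310.15 K
E = (8.314 * 310.15 / (1 * 96485)) * ln(150/80)
E = 16.8 mV


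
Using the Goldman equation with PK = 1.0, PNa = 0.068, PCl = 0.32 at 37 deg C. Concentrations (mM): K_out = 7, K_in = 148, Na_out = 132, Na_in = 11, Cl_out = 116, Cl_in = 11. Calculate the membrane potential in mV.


Vm = (RT/F)*ln((PK*Ko + PNa*Nao + PCl*Cli)/(PK*Ki + PNa*Nai + PCl*Clo))
Numer = 19.496, Denom = 185.868
Vm = -60.26 mV


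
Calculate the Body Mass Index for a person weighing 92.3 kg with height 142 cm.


BMI = weight / height^2
height = 142 cm = 1.42 m
BMI = 92.3 / 1.42^2
BMI = 45.77 kg/m^2


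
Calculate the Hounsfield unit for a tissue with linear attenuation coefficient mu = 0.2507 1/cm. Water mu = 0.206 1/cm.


HU = ((mu_tissue - mu_water) / mu_water) * 1000
HU = ((0.2507 - 0.206) / 0.206) * 1000
HU = 217


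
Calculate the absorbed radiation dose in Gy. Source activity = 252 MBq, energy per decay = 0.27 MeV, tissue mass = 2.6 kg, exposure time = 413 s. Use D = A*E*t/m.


A = 252 MBq = 2.5200e+08 Bq
E = 0.27 MeV = 4.3254e-14 J
D = A*E*t/m = 2.5200e+08*4.3254e-14*413/2.6
D = 0.001731 Gy


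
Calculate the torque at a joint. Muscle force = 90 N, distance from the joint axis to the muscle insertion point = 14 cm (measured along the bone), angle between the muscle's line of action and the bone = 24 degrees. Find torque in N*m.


Torque = F * d * sin(theta)   (moment arm = d*sin(theta))
d = 14 cm = 0.14 m
Torque = 90 * 0.14 * sin(24)
Torque = 5.125 N*m


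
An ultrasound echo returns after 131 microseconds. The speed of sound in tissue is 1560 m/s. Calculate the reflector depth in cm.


depth = c * t / 2
t = 131 us = 1.3100e-04 s
depth = 1560 * 1.3100e-04 / 2
depth = 0.10218 m = 10.218 cm


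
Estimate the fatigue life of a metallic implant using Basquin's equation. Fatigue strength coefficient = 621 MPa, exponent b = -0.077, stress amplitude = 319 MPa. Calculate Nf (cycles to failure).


sigma_a = sigma_f' * (2Nf)^b
2Nf = (sigma_a/sigma_f')^(1/b)
2Nf = (319/621)^(1/-0.077)
2Nf = 5716.8233
Nf = 2858


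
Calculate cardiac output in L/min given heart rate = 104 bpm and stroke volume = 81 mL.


CO = HR * SV
CO = 104 * 81 / 1000
CO = 8.424 L/min


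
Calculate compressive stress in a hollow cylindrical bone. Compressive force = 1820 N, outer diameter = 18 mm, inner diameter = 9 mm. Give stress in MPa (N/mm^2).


A = pi*(r_o^2 - r_i^2)
r_o = 9 mm, r_i = 4.5 mm
A = 190.852 mm^2
sigma = F/A = 1820 / 190.852
sigma = 9.536 MPa


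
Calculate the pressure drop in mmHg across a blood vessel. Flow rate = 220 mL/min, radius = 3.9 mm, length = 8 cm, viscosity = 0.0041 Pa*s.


dP = 8*mu*L*Q / (pi*r^4)
Q = 220 mL/min = 3.66667e-06 m^3/s
dP = 13.2382 Pa = 13.2382 / 133.322 mmHg = 0.09929 mmHg


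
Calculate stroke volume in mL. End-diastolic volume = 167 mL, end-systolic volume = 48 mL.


SV = EDV - ESV
SV = 167 - 48
SV = 119 mL


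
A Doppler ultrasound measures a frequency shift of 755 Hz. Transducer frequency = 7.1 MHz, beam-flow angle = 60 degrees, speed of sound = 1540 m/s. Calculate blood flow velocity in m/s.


v = fd * c / (2 * f0 * cos(theta))
v = 755 * 1540 / (2 * 7.1000e+06 * cos(60))
v = 0.1638 m/s


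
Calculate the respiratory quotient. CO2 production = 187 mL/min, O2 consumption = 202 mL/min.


RQ = VCO2 / VO2
RQ = 187 / 202
RQ = 0.9257


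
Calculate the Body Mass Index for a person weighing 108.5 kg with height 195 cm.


BMI = weight / height^2
height = 195 cm = 1.95 m
BMI = 108.5 / 1.95^2
BMI = 28.53 kg/m^2


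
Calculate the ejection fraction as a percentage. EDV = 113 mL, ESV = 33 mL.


SV = EDV - ESV = 113 - 33 = 80 mL
EF = SV/EDV * 100 = 80/113 * 100
EF = 70.8%


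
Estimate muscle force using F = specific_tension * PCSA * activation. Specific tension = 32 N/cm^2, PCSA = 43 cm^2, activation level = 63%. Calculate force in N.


F = sigma * PCSA * activation
F = 32 * 43 * 0.63
F = 866.9 N


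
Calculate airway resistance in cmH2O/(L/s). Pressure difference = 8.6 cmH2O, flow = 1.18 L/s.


R = dP / flow
R = 8.6 / 1.18
R = 7.288 cmH2O/(L/s)


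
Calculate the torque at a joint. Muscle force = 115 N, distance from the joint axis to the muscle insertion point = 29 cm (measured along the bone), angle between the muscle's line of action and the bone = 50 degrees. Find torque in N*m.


Torque = F * d * sin(theta)   (moment arm = d*sin(theta))
d = 29 cm = 0.29 m
Torque = 115 * 0.29 * sin(50)
Torque = 25.55 N*m


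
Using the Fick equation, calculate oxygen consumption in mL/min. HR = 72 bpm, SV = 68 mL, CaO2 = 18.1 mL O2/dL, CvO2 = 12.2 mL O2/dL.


CO = HR*SV = 72*68/1000 = 4.896 L/min
a-v O2 diff = 18.1 - 12.2 = 5.9 mL/dL
VO2 = CO * (CaO2-CvO2) * 10 dL/L
VO2 = 4.896 * 5.9 * 10
VO2 = 288.9 mL/min


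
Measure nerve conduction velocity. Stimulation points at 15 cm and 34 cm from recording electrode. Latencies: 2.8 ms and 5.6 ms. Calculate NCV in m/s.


Distance = (34 - 15) / 100 = 0.19 m
dt = (5.6 - 2.8) / 1000 = 0.0028 s
NCV = dist / dt = 67.86 m/s


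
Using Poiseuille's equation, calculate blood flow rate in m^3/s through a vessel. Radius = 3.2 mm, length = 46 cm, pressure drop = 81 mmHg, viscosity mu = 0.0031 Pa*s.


Q = pi*r^4*dP / (8*mu*L)
r = 0.0032 m, L = 0.46 m
dP = 81 mmHg = 10799.082 Pa
Q = 3.1184e-04 m^3/s


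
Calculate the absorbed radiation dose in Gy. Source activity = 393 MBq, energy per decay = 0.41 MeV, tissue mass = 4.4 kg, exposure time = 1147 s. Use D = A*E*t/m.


A = 393 MBq = 3.9300e+08 Bq
E = 0.41 MeV = 6.5682e-14 J
D = A*E*t/m = 3.9300e+08*6.5682e-14*1147/4.4
D = 0.006729 Gy


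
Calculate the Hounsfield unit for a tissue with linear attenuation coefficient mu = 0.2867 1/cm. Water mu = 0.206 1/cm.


HU = ((mu_tissue - mu_water) / mu_water) * 1000
HU = ((0.2867 - 0.206) / 0.206) * 1000
HU = 391.7


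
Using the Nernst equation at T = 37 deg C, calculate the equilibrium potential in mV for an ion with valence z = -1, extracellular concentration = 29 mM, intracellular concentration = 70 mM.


E = (RT/(zF)) * ln(C_out/C_in)
T = 37 + 273.15 = 310.15 K
E = (8.314 * 310.15 / (-1 * 96485)) * ln(29/70)
E = 23.55 mV


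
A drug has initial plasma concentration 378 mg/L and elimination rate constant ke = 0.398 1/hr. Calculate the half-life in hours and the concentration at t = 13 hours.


t_half = ln(2) / ke = 0.693147 / 0.398 = 1.742 hr
C(t) = C0 * exp(-ke*t) = 378 * exp(-0.398*13)
C(13) = 2.14 mg/L


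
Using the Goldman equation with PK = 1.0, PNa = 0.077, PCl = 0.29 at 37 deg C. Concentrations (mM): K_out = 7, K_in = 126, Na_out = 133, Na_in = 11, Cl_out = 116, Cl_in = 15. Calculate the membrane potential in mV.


Vm = (RT/F)*ln((PK*Ko + PNa*Nao + PCl*Cli)/(PK*Ki + PNa*Nai + PCl*Clo))
Numer = 21.591, Denom = 160.487
Vm = -53.61 mV


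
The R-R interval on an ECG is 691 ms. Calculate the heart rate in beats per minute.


HR = 60 / RR_interval(s)
RR = 691 ms = 0.691 s
HR = 60 / 0.691 = 86.83 bpm


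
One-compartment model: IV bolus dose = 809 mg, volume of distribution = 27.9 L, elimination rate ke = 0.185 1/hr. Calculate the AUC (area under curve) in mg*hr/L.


C0 = Dose/Vd = 809/27.9 = 28.9964 mg/L
AUC = C0/ke = 28.9964/0.185
AUC = 156.7 mg*hr/L


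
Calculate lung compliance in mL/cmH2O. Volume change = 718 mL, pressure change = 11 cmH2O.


C = dV / dP
C = 718 / 11
C = 65.27 mL/cmH2O


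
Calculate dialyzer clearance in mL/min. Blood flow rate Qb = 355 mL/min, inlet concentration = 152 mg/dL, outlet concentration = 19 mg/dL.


K = Qb * (Cb_in - Cb_out) / Cb_in
K = 355 * (152 - 19) / 152
K = 310.6 mL/min


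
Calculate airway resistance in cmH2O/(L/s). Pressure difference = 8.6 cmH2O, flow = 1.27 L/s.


R = dP / flow
R = 8.6 / 1.27
R = 6.772 cmH2O/(L/s)


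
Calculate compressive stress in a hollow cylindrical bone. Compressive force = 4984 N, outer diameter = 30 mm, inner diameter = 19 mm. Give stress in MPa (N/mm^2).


A = pi*(r_o^2 - r_i^2)
r_o = 15 mm, r_i = 9.5 mm
A = 423.33 mm^2
sigma = F/A = 4984 / 423.33
sigma = 11.77 MPa


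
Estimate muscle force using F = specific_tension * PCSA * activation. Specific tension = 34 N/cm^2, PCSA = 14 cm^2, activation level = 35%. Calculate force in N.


F = sigma * PCSA * activation
F = 34 * 14 * 0.35
F = 166.6 N


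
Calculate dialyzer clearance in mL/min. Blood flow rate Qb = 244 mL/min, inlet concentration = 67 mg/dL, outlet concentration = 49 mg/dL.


K = Qb * (Cb_in - Cb_out) / Cb_in
K = 244 * (67 - 49) / 67
K = 65.55 mL/min


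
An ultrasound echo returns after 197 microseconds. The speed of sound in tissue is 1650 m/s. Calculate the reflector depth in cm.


depth = c * t / 2
t = 197 us = 1.9700e-04 s
depth = 1650 * 1.9700e-04 / 2
depth = 0.162525 m = 16.2525 cm


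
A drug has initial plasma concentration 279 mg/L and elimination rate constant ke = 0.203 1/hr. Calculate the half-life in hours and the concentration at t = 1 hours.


t_half = ln(2) / ke = 0.693147 / 0.203 = 3.415 hr
C(t) = C0 * exp(-ke*t) = 279 * exp(-0.203*1)
C(1) = 227.7 mg/L


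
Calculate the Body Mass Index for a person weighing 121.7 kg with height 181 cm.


BMI = weight / height^2
height = 181 cm = 1.81 m
BMI = 121.7 / 1.81^2
BMI = 37.15 kg/m^2


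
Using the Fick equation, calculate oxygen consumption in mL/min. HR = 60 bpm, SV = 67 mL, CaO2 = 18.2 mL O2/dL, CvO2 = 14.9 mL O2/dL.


CO = HR*SV = 60*67/1000 = 4.02 L/min
a-v O2 diff = 18.2 - 14.9 = 3.3 mL/dL
VO2 = CO * (CaO2-CvO2) * 10 dL/L
VO2 = 4.02 * 3.3 * 10
VO2 = 132.7 mL/min


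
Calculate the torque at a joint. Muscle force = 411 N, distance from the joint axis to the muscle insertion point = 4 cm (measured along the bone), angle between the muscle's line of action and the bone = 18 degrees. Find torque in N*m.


Torque = F * d * sin(theta)   (moment arm = d*sin(theta))
d = 4 cm = 0.04 m
Torque = 411 * 0.04 * sin(18)
Torque = 5.08 N*m


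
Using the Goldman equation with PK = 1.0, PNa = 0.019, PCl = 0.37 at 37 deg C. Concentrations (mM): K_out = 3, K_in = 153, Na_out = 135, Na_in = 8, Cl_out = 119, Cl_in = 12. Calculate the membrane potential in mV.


Vm = (RT/F)*ln((PK*Ko + PNa*Nao + PCl*Cli)/(PK*Ki + PNa*Nai + PCl*Clo))
Numer = 10.005, Denom = 197.182
Vm = -79.67 mV


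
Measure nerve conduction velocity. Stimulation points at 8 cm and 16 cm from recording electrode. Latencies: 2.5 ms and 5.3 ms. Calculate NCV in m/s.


Distance = (16 - 8) / 100 = 0.08 m
dt = (5.3 - 2.5) / 1000 = 0.0028 s
NCV = dist / dt = 28.57 m/s


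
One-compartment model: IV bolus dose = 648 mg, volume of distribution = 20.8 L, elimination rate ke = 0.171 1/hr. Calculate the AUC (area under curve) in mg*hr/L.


C0 = Dose/Vd = 648/20.8 = 31.1538 mg/L
AUC = C0/ke = 31.1538/0.171
AUC = 182.2 mg*hr/L


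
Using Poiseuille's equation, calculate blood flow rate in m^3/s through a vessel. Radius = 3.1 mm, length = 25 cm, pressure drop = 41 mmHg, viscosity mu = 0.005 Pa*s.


Q = pi*r^4*dP / (8*mu*L)
r = 0.0031 m, L = 0.25 m
dP = 41 mmHg = 5466.202 Pa
Q = 1.5859e-04 m^3/s


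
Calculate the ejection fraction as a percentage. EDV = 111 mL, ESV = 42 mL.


SV = EDV - ESV = 111 - 42 = 69 mL
EF = SV/EDV * 100 = 69/111 * 100
EF = 62.16%


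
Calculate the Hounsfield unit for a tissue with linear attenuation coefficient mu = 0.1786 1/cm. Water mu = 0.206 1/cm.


HU = ((mu_tissue - mu_water) / mu_water) * 1000
HU = ((0.1786 - 0.206) / 0.206) * 1000
HU = -133


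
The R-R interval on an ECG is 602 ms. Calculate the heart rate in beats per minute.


HR = 60 / RR_interval(s)
RR = 602 ms = 0.602 s
HR = 60 / 0.602 = 99.67 bpm


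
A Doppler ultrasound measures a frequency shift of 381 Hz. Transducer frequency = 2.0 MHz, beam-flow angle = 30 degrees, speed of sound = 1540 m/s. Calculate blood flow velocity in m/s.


v = fd * c / (2 * f0 * cos(theta))
v = 381 * 1540 / (2 * 2.0000e+06 * cos(30))
v = 0.1694 m/s


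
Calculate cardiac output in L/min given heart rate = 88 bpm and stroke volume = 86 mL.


CO = HR * SV
CO = 88 * 86 / 1000
CO = 7.568 L/min


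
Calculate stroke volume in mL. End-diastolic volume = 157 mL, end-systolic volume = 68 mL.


SV = EDV - ESV
SV = 157 - 68
SV = 89 mL


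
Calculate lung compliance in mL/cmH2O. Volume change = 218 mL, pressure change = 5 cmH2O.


C = dV / dP
C = 218 / 5
C = 43.6 mL/cmH2O


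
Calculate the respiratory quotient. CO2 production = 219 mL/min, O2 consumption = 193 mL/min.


RQ = VCO2 / VO2
RQ = 219 / 193
RQ = 1.135


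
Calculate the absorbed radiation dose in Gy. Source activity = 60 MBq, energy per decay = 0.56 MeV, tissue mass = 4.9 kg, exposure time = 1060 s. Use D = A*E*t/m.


A = 60 MBq = 6.0000e+07 Bq
E = 0.56 MeV = 8.9712e-14 J
D = A*E*t/m = 6.0000e+07*8.9712e-14*1060/4.9
D = 0.001164 Gy


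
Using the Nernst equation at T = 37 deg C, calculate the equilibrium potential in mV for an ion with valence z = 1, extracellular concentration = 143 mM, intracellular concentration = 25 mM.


E = (RT/(zF)) * ln(C_out/C_in)
T = 37 + 273.15 = 310.15 K
E = (8.314 * 310.15 / (1 * 96485)) * ln(143/25)
E = 46.61 mV


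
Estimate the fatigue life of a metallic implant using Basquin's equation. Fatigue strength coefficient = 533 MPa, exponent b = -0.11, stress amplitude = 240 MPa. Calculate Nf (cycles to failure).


sigma_a = sigma_f' * (2Nf)^b
2Nf = (sigma_a/sigma_f')^(1/b)
2Nf = (240/533)^(1/-0.11)
2Nf = 1413.0097
Nf = 706.5


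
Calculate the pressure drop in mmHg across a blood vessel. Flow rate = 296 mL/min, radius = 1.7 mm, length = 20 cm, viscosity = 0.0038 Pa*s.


dP = 8*mu*L*Q / (pi*r^4)
Q = 296 mL/min = 4.93333e-06 m^3/s
dP = 1143.14 Pa = 1143.14 / 133.322 mmHg = 8.574 mmHg


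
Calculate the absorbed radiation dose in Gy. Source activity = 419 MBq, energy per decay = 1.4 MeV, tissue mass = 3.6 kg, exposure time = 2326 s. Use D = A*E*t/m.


A = 419 MBq = 4.1900e+08 Bq
E = 1.4 MeV = 2.2428e-13 J
D = A*E*t/m = 4.1900e+08*2.2428e-13*2326/3.6
D = 0.06072 Gy


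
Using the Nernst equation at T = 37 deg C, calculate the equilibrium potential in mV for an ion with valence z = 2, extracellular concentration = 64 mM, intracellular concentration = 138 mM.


E = (RT/(zF)) * ln(C_out/C_in)
T = 37 + 273.15 = 310.15 K
E = (8.314 * 310.15 / (2 * 96485)) * ln(64/138)
E = -10.27 mV


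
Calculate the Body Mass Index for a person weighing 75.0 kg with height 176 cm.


BMI = weight / height^2
height = 176 cm = 1.76 m
BMI = 75.0 / 1.76^2
BMI = 24.21 kg/m^2


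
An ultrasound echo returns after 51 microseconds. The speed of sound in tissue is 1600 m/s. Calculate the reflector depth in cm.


depth = c * t / 2
t = 51 us = 5.1000e-05 s
depth = 1600 * 5.1000e-05 / 2
depth = 0.0408 m = 4.08 cm


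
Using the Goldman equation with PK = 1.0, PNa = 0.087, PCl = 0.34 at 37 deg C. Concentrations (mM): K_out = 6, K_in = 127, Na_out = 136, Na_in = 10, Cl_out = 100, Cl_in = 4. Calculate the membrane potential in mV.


Vm = (RT/F)*ln((PK*Ko + PNa*Nao + PCl*Cli)/(PK*Ki + PNa*Nai + PCl*Clo))
Numer = 19.192, Denom = 161.87
Vm = -56.99 mV


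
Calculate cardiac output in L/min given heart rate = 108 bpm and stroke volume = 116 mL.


CO = HR * SV
CO = 108 * 116 / 1000
CO = 12.53 L/min


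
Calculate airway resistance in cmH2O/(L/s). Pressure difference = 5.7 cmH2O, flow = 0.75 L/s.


R = dP / flow
R = 5.7 / 0.75
R = 7.6 cmH2O/(L/s)


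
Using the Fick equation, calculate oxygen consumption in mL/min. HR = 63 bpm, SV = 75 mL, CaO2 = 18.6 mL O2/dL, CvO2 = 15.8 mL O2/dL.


CO = HR*SV = 63*75/1000 = 4.725 L/min
a-v O2 diff = 18.6 - 15.8 = 2.8 mL/dL
VO2 = CO * (CaO2-CvO2) * 10 dL/L
VO2 = 4.725 * 2.8 * 10
VO2 = 132.3 mL/min


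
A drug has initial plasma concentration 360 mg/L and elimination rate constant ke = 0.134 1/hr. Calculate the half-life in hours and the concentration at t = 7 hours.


t_half = ln(2) / ke = 0.693147 / 0.134 = 5.173 hr
C(t) = C0 * exp(-ke*t) = 360 * exp(-0.134*7)
C(7) = 140.9 mg/L


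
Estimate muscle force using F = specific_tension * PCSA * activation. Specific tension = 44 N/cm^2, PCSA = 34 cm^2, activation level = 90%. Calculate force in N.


F = sigma * PCSA * activation
F = 44 * 34 * 0.9
F = 1346 N


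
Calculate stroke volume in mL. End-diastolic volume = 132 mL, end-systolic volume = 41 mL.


SV = EDV - ESV
SV = 132 - 41
SV = 91 mL


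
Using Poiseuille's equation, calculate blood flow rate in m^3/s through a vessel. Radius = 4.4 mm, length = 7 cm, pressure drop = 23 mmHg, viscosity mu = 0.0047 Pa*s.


Q = pi*r^4*dP / (8*mu*L)
r = 0.0044 m, L = 0.07 m
dP = 23 mmHg = 3066.406 Pa
Q = 0.001372 m^3/s


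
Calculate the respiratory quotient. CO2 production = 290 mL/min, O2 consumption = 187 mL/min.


RQ = VCO2 / VO2
RQ = 290 / 187
RQ = 1.551


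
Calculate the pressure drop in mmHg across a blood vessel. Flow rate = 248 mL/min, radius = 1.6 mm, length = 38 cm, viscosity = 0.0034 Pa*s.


dP = 8*mu*L*Q / (pi*r^4)
Q = 248 mL/min = 4.13333e-06 m^3/s
dP = 2075.02 Pa = 2075.02 / 133.322 mmHg = 15.56 mmHg


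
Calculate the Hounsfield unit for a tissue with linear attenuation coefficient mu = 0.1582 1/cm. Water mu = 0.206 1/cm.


HU = ((mu_tissue - mu_water) / mu_water) * 1000
HU = ((0.1582 - 0.206) / 0.206) * 1000
HU = -232


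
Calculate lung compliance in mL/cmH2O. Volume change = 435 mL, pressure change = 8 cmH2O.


C = dV / dP
C = 435 / 8
C = 54.38 mL/cmH2O


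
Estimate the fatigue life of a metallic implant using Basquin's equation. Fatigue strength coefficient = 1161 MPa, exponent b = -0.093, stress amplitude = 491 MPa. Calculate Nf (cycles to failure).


sigma_a = sigma_f' * (2Nf)^b
2Nf = (sigma_a/sigma_f')^(1/b)
2Nf = (491/1161)^(1/-0.093)
2Nf = 10442.994
Nf = 5221
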